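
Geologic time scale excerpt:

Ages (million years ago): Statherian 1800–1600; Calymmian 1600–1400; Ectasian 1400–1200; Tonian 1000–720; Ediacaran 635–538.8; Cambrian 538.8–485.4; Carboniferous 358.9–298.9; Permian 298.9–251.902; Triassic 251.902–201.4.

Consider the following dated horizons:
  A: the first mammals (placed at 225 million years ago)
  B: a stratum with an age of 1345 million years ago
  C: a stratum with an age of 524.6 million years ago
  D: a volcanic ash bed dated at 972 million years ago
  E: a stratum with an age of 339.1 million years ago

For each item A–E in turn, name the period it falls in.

Match each age against the start–end ranges in the excerpt: A = 225 Ma → Triassic (251.902–201.4); B = 1345 Ma → Ectasian (1400–1200); C = 524.6 Ma → Cambrian (538.8–485.4); D = 972 Ma → Tonian (1000–720); E = 339.1 Ma → Carboniferous (358.9–298.9).

A — Triassic; B — Ectasian; C — Cambrian; D — Tonian; E — Carboniferous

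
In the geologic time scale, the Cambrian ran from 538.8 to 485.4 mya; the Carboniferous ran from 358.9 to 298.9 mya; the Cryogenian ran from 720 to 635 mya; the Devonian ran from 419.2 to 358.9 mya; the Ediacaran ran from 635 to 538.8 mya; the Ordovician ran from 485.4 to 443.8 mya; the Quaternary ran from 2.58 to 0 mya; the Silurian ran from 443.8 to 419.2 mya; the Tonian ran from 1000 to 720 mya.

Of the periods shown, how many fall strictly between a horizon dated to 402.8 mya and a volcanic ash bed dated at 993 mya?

5

993 Ma sits inside the Tonian (1000–720) and 402.8 Ma inside the Devonian (419.2–358.9); neither of those is wholly between the two dates.
The listed periods lying completely between them are Cryogenian, Ediacaran, Cambrian, Ordovician, Silurian — 5 in all.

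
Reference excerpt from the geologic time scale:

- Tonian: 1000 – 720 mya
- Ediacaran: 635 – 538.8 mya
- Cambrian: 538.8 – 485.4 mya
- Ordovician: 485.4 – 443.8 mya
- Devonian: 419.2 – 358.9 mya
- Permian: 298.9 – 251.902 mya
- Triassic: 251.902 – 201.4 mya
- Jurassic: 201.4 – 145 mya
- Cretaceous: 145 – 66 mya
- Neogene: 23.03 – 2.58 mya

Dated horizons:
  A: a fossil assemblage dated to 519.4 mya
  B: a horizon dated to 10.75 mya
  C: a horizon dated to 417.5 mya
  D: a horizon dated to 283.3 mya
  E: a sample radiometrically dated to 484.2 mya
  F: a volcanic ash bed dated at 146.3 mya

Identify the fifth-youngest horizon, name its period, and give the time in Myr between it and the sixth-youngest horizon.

E, in the Ordovician; 35.2 million years to A

Smaller Ma means younger, so youngest first: B 10.75 < F 146.3 < D 283.3 < C 417.5 < E 484.2 < A 519.4.
Counting 5 along gives E (484.2 Ma); the excerpt puts that inside the Ordovician, 485.4–443.8 Ma.
Next in line is A (519.4 Ma), and 519.4 − 484.2 = 35.2 Myr.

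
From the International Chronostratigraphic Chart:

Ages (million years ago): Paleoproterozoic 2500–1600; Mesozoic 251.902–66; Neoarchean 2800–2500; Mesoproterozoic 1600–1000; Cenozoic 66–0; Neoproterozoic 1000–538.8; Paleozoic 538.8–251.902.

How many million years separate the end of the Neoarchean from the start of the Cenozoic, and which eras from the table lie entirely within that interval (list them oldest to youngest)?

End of Neoarchean = 2500 Ma; start of Cenozoic = 66 Ma.
Gap = 2500 − 66 = 2434 Myr.
Eras wholly inside 2500–66 Ma: Paleoproterozoic (2500–1600), Mesoproterozoic (1600–1000), Neoproterozoic (1000–538.8), Paleozoic (538.8–251.902), Mesozoic (251.902–66).

2434 million years; Paleoproterozoic, Mesoproterozoic, Neoproterozoic, Paleozoic, Mesozoic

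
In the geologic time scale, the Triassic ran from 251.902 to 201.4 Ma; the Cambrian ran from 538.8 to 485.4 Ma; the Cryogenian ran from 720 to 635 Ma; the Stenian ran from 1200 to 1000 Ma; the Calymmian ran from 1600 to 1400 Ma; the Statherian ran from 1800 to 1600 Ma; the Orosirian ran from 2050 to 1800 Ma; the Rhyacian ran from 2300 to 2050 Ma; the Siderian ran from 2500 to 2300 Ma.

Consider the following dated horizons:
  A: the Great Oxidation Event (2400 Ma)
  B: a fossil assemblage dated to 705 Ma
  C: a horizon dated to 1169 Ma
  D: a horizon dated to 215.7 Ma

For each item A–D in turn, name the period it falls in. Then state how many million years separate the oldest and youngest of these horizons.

A — Siderian; B — Cryogenian; C — Stenian; D — Triassic; span 2184.3 million years

A: 2400 Ma lies in 2500–2300 Ma, so Siderian.
B: 705 Ma lies in 720–635 Ma, so Cryogenian.
C: 1169 Ma lies in 1200–1000 Ma, so Stenian.
D: 215.7 Ma lies in 251.902–201.4 Ma, so Triassic.
Oldest = 2400 Ma, youngest = 215.7 Ma → span 2184.3 Myr.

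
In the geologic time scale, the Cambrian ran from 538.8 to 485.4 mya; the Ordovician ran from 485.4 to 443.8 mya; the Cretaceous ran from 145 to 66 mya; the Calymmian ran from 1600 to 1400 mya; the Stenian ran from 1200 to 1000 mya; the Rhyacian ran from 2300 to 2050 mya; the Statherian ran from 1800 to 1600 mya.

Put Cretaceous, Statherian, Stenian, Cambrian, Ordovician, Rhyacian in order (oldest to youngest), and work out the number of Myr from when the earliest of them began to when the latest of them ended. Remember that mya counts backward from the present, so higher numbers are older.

Start ages (Ma): Rhyacian 2300, Statherian 1800, Stenian 1200, Cambrian 538.8, Ordovician 485.4, Cretaceous 145.
Ordered oldest to youngest: Rhyacian, Statherian, Stenian, Cambrian, Ordovician, Cretaceous.
Span = 2300 − 66 = 2234 Myr.

Rhyacian, Statherian, Stenian, Cambrian, Ordovician, Cretaceous; total span 2234 Myr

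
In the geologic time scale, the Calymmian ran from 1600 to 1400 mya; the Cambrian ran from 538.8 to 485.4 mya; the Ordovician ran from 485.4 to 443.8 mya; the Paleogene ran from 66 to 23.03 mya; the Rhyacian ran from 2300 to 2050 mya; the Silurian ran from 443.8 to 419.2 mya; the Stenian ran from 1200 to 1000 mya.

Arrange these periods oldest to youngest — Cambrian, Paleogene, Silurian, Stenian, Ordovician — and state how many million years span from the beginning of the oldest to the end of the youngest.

Start ages (Ma): Stenian 1200, Cambrian 538.8, Ordovician 485.4, Silurian 443.8, Paleogene 66.
Ordered oldest to youngest: Stenian, Cambrian, Ordovician, Silurian, Paleogene.
Span = 1200 − 23.03 = 1176.97 Myr.

Stenian, Cambrian, Ordovician, Silurian, Paleogene; total span 1176.97 Myr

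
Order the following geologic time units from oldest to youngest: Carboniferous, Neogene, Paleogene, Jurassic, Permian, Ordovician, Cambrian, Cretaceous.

Era membership (oldest first within each) — Paleozoic: Cambrian, Ordovician, Carboniferous, Permian; Mesozoic: Jurassic, Cretaceous; Cenozoic: Paleogene, Neogene. Paleozoic precedes Mesozoic, which precedes Cenozoic. Concatenating the groups in that era order gives oldest to youngest directly.

Cambrian → Ordovician → Carboniferous → Permian → Jurassic → Cretaceous → Paleogene → Neogene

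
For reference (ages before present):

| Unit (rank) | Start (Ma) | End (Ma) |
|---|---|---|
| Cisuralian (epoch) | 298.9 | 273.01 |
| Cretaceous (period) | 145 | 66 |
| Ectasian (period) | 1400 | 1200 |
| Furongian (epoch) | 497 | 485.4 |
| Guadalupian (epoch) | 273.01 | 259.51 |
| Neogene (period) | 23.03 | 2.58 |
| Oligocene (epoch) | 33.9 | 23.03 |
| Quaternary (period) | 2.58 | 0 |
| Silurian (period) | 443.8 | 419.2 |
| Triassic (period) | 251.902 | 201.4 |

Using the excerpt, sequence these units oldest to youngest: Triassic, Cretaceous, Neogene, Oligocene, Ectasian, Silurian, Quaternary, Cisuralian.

Ectasian, then Silurian, then Cisuralian, then Triassic, then Cretaceous, then Oligocene, then Neogene, then Quaternary

The oldest of these is Ectasian (starts 1400 Ma) and the youngest is Quaternary (ends 0 Ma).
In between, by decreasing start age: Silurian (443.8), Cisuralian (298.9), Triassic (251.902), Cretaceous (145), Oligocene (33.9), Neogene (23.03).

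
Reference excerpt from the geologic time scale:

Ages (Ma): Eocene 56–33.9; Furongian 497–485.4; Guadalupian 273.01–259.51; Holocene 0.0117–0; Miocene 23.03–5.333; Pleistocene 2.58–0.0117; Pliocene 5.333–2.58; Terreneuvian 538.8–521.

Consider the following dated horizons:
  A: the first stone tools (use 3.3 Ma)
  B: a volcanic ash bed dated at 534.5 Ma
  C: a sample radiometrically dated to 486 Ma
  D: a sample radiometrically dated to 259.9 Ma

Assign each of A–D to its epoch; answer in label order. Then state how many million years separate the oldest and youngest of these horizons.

Match each age against the start–end ranges in the excerpt: A = 3.3 Ma → Pliocene (5.333–2.58); B = 534.5 Ma → Terreneuvian (538.8–521); C = 486 Ma → Furongian (497–485.4); D = 259.9 Ma → Guadalupian (273.01–259.51).
The largest age is 534.5 Ma and the smallest is 3.3 Ma; their difference is 531.2 Myr.

A — Pliocene; B — Terreneuvian; C — Furongian; D — Guadalupian; span 531.2 million years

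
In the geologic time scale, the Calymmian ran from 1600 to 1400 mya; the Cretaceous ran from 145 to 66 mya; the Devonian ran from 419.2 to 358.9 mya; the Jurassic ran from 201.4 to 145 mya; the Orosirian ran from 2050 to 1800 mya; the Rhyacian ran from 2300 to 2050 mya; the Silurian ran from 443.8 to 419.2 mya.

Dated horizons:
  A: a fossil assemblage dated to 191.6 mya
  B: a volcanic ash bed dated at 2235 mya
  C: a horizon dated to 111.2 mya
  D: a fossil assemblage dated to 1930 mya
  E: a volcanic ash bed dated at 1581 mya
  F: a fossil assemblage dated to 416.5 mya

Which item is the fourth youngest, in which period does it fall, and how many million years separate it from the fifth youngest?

E, in the Calymmian; 349 million years to D

Smaller Ma means younger, so youngest first: C 111.2 < A 191.6 < F 416.5 < E 1581 < D 1930 < B 2235.
Counting 4 along gives E (1581 Ma); the excerpt puts that inside the Calymmian, 1600–1400 Ma.
Next in line is D (1930 Ma), and 1930 − 1581 = 349 Myr.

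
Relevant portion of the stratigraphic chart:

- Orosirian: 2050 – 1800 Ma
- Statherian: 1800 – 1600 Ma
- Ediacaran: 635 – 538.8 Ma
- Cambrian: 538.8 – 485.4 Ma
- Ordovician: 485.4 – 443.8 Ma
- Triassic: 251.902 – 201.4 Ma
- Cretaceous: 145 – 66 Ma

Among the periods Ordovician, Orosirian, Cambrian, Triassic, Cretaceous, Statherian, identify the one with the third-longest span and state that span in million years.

Start − end for each: Ordovician 485.4 − 443.8 = 41.6; Orosirian 2050 − 1800 = 250; Cambrian 538.8 − 485.4 = 53.4; Triassic 251.902 − 201.4 = 50.502; Cretaceous 145 − 66 = 79; Statherian 1800 − 1600 = 200.
Ranking these from longest: Orosirian > Statherian > Cretaceous > Cambrian > Triassic > Ordovician.
Position 3 in that ranking is Cretaceous, which lasted 79 Myr.

Cretaceous, 79 million years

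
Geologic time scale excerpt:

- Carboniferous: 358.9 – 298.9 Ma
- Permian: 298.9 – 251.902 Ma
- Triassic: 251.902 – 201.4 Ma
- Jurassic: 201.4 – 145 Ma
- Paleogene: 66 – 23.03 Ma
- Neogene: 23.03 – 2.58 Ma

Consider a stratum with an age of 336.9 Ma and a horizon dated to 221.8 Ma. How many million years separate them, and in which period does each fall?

115.1 million years apart; the first in the Carboniferous, the second in the Triassic

Elapsed time: 336.9 − 221.8 = 115.1 Myr.
336.9 Ma lies within 358.9–298.9 Ma: Carboniferous.
221.8 Ma lies within 251.902–201.4 Ma: Triassic.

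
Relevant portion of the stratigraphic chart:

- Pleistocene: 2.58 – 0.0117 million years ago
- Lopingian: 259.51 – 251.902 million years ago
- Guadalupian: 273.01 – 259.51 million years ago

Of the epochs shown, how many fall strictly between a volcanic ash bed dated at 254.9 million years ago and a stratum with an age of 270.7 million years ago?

Checking each listed span, none has both start < 270.7 Ma and end > 254.9 Ma — every epoch straddles one of the two dates or lies outside them — so the count is 0.

0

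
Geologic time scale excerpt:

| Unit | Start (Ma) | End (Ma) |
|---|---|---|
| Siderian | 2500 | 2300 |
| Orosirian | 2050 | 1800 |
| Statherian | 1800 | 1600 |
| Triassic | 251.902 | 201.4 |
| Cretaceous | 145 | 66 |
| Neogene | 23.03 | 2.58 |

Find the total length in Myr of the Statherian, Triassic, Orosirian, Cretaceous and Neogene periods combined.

599.952 million years

Each duration: Statherian = 200; Triassic = 50.502; Orosirian = 250; Cretaceous = 79; Neogene = 20.45.
Sum: 200 + 50.502 + 250 + 79 + 20.45 = 599.952 Myr.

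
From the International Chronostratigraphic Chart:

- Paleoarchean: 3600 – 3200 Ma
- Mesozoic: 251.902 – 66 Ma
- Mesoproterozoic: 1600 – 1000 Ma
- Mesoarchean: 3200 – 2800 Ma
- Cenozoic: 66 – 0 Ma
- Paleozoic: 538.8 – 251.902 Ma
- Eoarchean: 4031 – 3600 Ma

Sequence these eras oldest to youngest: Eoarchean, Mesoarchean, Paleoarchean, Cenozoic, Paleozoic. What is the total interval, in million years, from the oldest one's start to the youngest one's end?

Eoarchean, Paleoarchean, Mesoarchean, Paleozoic, Cenozoic; total span 4031 Myr

From the excerpt: Eoarchean 4031–3600; Mesoarchean 3200–2800; Paleoarchean 3600–3200; Cenozoic 66–0; Paleozoic 538.8–251.902 (Ma).
Larger Ma is earlier, so the oldest is Eoarchean and the youngest is Cenozoic; oldest to youngest: Eoarchean, Paleoarchean, Mesoarchean, Paleozoic, Cenozoic.
Oldest start 4031 minus youngest end 0 gives 4031 Myr overall.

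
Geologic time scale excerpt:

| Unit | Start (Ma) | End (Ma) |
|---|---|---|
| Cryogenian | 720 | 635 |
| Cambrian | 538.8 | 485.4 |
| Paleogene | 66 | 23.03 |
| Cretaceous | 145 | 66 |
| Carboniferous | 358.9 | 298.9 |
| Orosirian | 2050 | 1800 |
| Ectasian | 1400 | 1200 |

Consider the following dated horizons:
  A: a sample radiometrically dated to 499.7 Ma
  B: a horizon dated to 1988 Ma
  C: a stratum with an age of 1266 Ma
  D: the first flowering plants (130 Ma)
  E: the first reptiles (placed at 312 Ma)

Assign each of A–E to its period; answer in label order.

A: 499.7 Ma lies in 538.8–485.4 Ma, so Cambrian.
B: 1988 Ma lies in 2050–1800 Ma, so Orosirian.
C: 1266 Ma lies in 1400–1200 Ma, so Ectasian.
D: 130 Ma lies in 145–66 Ma, so Cretaceous.
E: 312 Ma lies in 358.9–298.9 Ma, so Carboniferous.

A — Cambrian; B — Orosirian; C — Ectasian; D — Cretaceous; E — Carboniferous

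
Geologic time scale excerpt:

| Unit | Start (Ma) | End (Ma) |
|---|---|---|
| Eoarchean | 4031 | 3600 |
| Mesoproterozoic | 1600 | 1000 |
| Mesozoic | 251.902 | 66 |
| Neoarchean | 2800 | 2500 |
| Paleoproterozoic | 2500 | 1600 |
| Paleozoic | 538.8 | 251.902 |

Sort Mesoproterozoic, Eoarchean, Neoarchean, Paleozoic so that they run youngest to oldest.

Read off each span (Ma): Mesoproterozoic 1600–1000; Eoarchean 4031–3600; Neoarchean 2800–2500; Paleozoic 538.8–251.902.
Larger Ma is older, so oldest→youngest is Eoarchean, Neoarchean, Mesoproterozoic, Paleozoic; reverse it for youngest→oldest.

Paleozoic → Mesoproterozoic → Neoarchean → Eoarchean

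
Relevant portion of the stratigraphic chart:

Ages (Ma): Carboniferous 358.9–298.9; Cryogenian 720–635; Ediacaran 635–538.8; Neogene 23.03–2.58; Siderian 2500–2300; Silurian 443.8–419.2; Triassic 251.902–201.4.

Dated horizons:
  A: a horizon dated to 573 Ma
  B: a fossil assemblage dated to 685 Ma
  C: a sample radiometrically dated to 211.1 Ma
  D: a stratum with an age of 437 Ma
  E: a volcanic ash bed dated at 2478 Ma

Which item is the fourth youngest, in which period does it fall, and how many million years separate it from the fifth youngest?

B, in the Cryogenian; 1793 million years to E

Smaller Ma means younger, so youngest first: C 211.1 < D 437 < A 573 < B 685 < E 2478.
Counting 4 along gives B (685 Ma); the excerpt puts that inside the Cryogenian, 720–635 Ma.
Next in line is E (2478 Ma), and 2478 − 685 = 1793 Myr.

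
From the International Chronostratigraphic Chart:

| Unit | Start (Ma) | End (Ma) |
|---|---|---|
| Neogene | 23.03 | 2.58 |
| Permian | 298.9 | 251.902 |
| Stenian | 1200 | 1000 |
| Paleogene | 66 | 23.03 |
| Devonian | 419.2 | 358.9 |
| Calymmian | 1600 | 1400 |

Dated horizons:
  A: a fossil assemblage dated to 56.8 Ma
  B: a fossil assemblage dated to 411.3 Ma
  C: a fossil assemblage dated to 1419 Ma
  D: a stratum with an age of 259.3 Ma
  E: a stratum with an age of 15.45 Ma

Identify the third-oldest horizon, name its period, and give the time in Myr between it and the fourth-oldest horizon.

Sorted oldest-first by Ma: C (1419), B (411.3), D (259.3), A (56.8), E (15.45).
The third oldest is D at 259.3 Ma, which lies in 298.9–251.902 Ma: the Permian.
The fourth oldest is A at 56.8 Ma; separation = |259.3 − 56.8| = 202.5 Myr.

D, in the Permian; 202.5 million years to A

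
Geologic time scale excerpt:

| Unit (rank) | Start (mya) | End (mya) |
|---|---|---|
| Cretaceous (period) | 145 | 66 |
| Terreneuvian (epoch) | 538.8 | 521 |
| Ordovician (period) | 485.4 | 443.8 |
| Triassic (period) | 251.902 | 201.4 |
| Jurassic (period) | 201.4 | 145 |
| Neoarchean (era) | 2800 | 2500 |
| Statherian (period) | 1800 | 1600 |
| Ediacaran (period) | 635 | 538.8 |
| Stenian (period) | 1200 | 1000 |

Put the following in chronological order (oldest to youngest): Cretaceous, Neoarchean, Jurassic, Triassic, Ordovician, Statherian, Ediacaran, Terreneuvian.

Sorting by start age (descending Ma, since larger Ma = older): Neoarchean start 2800, Statherian start 1800, Ediacaran start 635, Terreneuvian start 538.8, Ordovician start 485.4, Triassic start 251.902, Jurassic start 201.4, Cretaceous start 145.

Neoarchean → Statherian → Ediacaran → Terreneuvian → Ordovician → Triassic → Jurassic → Cretaceous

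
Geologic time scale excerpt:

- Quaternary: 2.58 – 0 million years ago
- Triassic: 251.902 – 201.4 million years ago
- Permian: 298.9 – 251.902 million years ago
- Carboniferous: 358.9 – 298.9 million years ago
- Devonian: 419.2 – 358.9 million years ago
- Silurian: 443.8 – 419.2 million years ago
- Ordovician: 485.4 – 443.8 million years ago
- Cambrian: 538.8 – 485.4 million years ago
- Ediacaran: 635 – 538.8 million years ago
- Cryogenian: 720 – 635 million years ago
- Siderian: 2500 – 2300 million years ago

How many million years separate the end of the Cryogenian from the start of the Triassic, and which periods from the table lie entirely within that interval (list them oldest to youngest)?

End of Cryogenian = 635 Ma; start of Triassic = 251.902 Ma.
Gap = 635 − 251.902 = 383.098 Myr.
Periods wholly inside 635–251.902 Ma: Ediacaran (635–538.8), Cambrian (538.8–485.4), Ordovician (485.4–443.8), Silurian (443.8–419.2), Devonian (419.2–358.9), Carboniferous (358.9–298.9), Permian (298.9–251.902).

383.098 million years; Ediacaran, Cambrian, Ordovician, Silurian, Devonian, Carboniferous, Permian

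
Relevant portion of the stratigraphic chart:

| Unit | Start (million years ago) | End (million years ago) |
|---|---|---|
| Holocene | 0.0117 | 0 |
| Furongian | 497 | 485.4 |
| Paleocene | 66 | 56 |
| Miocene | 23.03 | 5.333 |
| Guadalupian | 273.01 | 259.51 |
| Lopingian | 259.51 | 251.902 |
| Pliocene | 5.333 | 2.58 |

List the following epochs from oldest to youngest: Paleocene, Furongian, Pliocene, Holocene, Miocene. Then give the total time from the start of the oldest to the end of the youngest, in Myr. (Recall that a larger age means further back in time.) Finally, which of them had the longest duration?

Furongian → Paleocene → Miocene → Pliocene → Holocene; total span 497 Myr; longest is Miocene

From the excerpt: Paleocene 66–56; Furongian 497–485.4; Pliocene 5.333–2.58; Holocene 0.0117–0; Miocene 23.03–5.333 (Ma).
Larger Ma is earlier, so the oldest is Furongian and the youngest is Holocene; oldest to youngest: Furongian, Paleocene, Miocene, Pliocene, Holocene.
Oldest start 497 minus youngest end 0 gives 497 Myr overall.
Individual lengths (start − end): Holocene 0.0117; Furongian 11.6; Pliocene 2.753; Paleocene 10; Miocene 17.697. The largest is Miocene at 17.697 Myr.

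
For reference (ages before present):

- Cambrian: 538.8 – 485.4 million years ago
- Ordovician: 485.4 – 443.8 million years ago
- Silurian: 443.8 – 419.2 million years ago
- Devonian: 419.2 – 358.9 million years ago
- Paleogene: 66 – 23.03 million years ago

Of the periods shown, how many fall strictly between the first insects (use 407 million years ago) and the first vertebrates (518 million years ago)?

2

518 Ma sits inside the Cambrian (538.8–485.4) and 407 Ma inside the Devonian (419.2–358.9); neither of those is wholly between the two dates.
The listed periods lying completely between them are Ordovician, Silurian — 2 in all.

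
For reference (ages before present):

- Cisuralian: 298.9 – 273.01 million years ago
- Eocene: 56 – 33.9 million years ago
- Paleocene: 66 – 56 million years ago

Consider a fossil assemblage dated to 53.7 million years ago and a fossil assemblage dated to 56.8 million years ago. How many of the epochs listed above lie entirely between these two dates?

0

Checking each listed span, none has both start < 56.8 Ma and end > 53.7 Ma — every epoch straddles one of the two dates or lies outside them — so the count is 0.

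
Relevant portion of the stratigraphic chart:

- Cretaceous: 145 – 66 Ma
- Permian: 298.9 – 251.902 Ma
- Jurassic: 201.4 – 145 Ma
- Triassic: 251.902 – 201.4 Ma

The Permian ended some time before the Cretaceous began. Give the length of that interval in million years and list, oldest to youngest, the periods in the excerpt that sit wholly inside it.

End of Permian = 251.902 Ma; start of Cretaceous = 145 Ma.
Gap = 251.902 − 145 = 106.902 Myr.
Periods wholly inside 251.902–145 Ma: Triassic (251.902–201.4), Jurassic (201.4–145).

106.902 million years; Triassic, Jurassic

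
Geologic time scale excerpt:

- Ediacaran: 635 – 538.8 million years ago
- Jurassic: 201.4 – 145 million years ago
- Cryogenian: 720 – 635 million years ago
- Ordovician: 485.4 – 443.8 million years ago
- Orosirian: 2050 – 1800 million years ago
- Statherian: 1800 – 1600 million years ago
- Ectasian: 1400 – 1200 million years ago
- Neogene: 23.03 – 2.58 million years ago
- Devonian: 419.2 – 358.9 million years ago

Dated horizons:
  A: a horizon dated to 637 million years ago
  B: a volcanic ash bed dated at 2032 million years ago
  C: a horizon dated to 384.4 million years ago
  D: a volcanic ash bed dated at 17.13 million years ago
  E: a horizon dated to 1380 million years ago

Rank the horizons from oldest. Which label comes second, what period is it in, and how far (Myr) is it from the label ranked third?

E, in the Ectasian; 743 million years to A

Sorted oldest-first by Ma: B (2032), E (1380), A (637), C (384.4), D (17.13).
The second oldest is E at 1380 Ma, which lies in 1400–1200 Ma: the Ectasian.
The third oldest is A at 637 Ma; separation = |1380 − 637| = 743 Myr.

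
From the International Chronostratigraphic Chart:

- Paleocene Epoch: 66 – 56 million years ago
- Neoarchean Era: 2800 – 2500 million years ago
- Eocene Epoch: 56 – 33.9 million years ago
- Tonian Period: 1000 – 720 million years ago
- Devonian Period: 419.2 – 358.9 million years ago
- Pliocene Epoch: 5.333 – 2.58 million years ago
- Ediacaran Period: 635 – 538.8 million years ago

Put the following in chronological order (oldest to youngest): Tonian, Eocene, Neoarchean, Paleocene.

The oldest of these is Neoarchean (starts 2800 Ma) and the youngest is Eocene (ends 33.9 Ma).
In between, by decreasing start age: Tonian (1000), Paleocene (66).

Neoarchean, Tonian, Paleocene, Eocene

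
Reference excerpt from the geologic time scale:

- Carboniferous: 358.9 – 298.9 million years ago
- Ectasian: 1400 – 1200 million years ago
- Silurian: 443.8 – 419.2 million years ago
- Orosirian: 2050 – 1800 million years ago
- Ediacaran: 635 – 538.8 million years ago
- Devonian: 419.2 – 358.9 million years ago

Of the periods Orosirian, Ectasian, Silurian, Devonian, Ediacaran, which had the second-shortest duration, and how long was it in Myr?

Devonian, 60.3 million years

Start − end for each: Orosirian 2050 − 1800 = 250; Ectasian 1400 − 1200 = 200; Silurian 443.8 − 419.2 = 24.6; Devonian 419.2 − 358.9 = 60.3; Ediacaran 635 − 538.8 = 96.2.
Ranking these from shortest: Silurian < Devonian < Ediacaran < Ectasian < Orosirian.
Position 2 in that ranking is Devonian, which lasted 60.3 Myr.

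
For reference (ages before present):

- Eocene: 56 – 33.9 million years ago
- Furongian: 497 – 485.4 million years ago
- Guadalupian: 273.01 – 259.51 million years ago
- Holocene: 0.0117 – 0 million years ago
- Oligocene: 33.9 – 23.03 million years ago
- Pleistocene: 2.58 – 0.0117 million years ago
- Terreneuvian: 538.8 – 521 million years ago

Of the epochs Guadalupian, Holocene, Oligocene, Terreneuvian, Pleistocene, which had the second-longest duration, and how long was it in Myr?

Guadalupian, 13.5 million years

Durations: Guadalupian 13.5; Holocene 0.0117; Oligocene 10.87; Terreneuvian 17.8; Pleistocene 2.5683 Myr.
Sorted longest-first: Terreneuvian (17.8), Guadalupian (13.5), Oligocene (10.87), Pleistocene (2.5683), Holocene (0.0117).
The second longest is Guadalupian at 13.5 Myr.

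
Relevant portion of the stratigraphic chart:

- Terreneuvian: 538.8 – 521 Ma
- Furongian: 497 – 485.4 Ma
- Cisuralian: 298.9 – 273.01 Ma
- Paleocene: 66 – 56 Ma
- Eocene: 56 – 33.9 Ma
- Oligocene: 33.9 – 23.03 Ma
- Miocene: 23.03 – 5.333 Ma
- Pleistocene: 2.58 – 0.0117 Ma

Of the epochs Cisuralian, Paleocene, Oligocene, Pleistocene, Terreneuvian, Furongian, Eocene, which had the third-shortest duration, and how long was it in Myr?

Oligocene, 10.87 million years

Start − end for each: Cisuralian 298.9 − 273.01 = 25.89; Paleocene 66 − 56 = 10; Oligocene 33.9 − 23.03 = 10.87; Pleistocene 2.58 − 0.0117 = 2.5683; Terreneuvian 538.8 − 521 = 17.8; Furongian 497 − 485.4 = 11.6; Eocene 56 − 33.9 = 22.1.
Ranking these from shortest: Pleistocene < Paleocene < Oligocene < Furongian < Terreneuvian < Eocene < Cisuralian.
Position 3 in that ranking is Oligocene, which lasted 10.87 Myr.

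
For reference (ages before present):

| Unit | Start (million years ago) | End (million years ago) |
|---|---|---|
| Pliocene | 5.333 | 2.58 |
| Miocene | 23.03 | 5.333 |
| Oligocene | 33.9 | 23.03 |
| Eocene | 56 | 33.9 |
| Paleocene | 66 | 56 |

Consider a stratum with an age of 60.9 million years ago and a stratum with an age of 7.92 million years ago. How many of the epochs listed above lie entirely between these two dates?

The older date is 60.9 Ma and the younger is 7.92 Ma.
Epochs with start < 60.9 and end > 7.92 Ma: Eocene (56–33.9), Oligocene (33.9–23.03).
That is 2 complete epochs.

2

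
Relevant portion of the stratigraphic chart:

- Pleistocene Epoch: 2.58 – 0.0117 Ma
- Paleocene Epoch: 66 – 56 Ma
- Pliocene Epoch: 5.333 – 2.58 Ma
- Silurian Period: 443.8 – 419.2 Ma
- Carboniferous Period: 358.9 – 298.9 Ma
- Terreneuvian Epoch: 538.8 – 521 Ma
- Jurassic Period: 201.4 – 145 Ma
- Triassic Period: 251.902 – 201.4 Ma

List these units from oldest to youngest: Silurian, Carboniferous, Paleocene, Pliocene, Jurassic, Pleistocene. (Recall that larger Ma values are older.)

Sorting by start age (descending Ma, since larger Ma = older): Silurian start 443.8, Carboniferous start 358.9, Jurassic start 201.4, Paleocene start 66, Pliocene start 5.333, Pleistocene start 2.58.

Silurian, Carboniferous, Jurassic, Paleocene, Pliocene, Pleistocene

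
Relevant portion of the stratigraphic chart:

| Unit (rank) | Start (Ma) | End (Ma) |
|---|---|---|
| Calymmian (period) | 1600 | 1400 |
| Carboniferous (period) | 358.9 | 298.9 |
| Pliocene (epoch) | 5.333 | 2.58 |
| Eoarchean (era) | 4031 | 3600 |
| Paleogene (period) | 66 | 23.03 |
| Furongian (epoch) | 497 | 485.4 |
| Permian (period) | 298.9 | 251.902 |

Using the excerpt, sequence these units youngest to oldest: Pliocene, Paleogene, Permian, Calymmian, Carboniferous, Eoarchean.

Pliocene, Paleogene, Permian, Carboniferous, Calymmian, Eoarchean

Read off each span (Ma): Pliocene 5.333–2.58; Paleogene 66–23.03; Permian 298.9–251.902; Calymmian 1600–1400; Carboniferous 358.9–298.9; Eoarchean 4031–3600.
Larger Ma is older, so oldest→youngest is Eoarchean, Calymmian, Carboniferous, Permian, Paleogene, Pliocene; reverse it for youngest→oldest.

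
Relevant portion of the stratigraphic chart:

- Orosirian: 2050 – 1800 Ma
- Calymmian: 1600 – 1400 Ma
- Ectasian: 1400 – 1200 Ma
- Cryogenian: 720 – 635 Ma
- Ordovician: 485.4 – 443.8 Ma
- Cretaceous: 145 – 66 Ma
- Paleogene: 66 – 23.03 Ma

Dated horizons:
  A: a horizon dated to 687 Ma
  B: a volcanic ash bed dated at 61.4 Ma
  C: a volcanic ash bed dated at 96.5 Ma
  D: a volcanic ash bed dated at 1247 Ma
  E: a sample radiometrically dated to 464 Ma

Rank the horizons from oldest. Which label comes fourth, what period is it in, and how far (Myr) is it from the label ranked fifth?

C, in the Cretaceous; 35.1 million years to B

Sorted oldest-first by Ma: D (1247), A (687), E (464), C (96.5), B (61.4).
The fourth oldest is C at 96.5 Ma, which lies in 145–66 Ma: the Cretaceous.
The fifth oldest is B at 61.4 Ma; separation = |96.5 − 61.4| = 35.1 Myr.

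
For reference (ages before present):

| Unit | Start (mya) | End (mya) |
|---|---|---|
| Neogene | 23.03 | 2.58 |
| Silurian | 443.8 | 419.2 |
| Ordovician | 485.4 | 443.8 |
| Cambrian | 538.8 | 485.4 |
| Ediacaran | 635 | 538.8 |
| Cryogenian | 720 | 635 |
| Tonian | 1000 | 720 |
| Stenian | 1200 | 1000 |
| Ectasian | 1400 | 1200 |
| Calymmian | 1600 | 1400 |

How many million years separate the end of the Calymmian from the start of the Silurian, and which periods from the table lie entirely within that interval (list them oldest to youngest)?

End of Calymmian = 1400 Ma; start of Silurian = 443.8 Ma.
Gap = 1400 − 443.8 = 956.2 Myr.
Periods wholly inside 1400–443.8 Ma: Ectasian (1400–1200), Stenian (1200–1000), Tonian (1000–720), Cryogenian (720–635), Ediacaran (635–538.8), Cambrian (538.8–485.4), Ordovician (485.4–443.8).

956.2 million years; Ectasian, Stenian, Tonian, Cryogenian, Ediacaran, Cambrian, Ordovician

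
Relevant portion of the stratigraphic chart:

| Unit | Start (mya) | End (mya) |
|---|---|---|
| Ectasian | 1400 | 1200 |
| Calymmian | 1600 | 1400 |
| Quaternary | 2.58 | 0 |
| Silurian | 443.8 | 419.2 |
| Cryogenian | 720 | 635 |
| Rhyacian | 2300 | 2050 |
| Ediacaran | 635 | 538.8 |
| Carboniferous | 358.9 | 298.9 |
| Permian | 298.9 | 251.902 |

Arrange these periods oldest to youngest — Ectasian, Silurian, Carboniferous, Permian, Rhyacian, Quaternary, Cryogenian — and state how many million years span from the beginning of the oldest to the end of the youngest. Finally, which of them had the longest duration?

Start ages (Ma): Rhyacian 2300, Ectasian 1400, Cryogenian 720, Silurian 443.8, Carboniferous 358.9, Permian 298.9, Quaternary 2.58.
Ordered oldest to youngest: Rhyacian, Ectasian, Cryogenian, Silurian, Carboniferous, Permian, Quaternary.
Span = 2300 − 0 = 2300 Myr.
Durations: Quaternary 2.58, Silurian 24.6, Ectasian 200, Rhyacian 250, Carboniferous 60, Permian 46.998, Cryogenian 85 → longest is Rhyacian (250 Myr).

Rhyacian, Ectasian, Cryogenian, Silurian, Carboniferous, Permian, Quaternary; total span 2300 Myr; longest is Rhyacian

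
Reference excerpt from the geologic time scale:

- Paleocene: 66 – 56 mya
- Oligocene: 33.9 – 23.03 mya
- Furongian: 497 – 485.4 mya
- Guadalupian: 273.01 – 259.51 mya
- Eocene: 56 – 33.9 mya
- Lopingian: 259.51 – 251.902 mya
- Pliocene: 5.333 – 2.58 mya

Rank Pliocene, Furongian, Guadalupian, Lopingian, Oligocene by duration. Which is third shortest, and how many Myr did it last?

Start − end for each: Pliocene 5.333 − 2.58 = 2.753; Furongian 497 − 485.4 = 11.6; Guadalupian 273.01 − 259.51 = 13.5; Lopingian 259.51 − 251.902 = 7.608; Oligocene 33.9 − 23.03 = 10.87.
Ranking these from shortest: Pliocene < Lopingian < Oligocene < Furongian < Guadalupian.
Position 3 in that ranking is Oligocene, which lasted 10.87 Myr.

Oligocene, 10.87 million years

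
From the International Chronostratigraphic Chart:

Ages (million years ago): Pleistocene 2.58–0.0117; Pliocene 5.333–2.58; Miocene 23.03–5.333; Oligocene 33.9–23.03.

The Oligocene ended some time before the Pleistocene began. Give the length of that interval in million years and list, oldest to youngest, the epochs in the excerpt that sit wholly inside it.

End of Oligocene = 23.03 Ma; start of Pleistocene = 2.58 Ma.
Gap = 23.03 − 2.58 = 20.45 Myr.
Epochs wholly inside 23.03–2.58 Ma: Miocene (23.03–5.333), Pliocene (5.333–2.58).

20.45 million years; Miocene, Pliocene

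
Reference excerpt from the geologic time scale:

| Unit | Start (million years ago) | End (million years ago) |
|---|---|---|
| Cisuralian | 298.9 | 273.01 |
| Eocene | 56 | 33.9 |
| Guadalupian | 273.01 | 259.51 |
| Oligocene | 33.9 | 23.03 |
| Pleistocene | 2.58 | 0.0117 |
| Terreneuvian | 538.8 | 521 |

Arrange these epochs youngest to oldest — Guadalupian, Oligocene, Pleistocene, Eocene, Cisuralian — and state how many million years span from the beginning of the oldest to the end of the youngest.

Pleistocene → Oligocene → Eocene → Guadalupian → Cisuralian; total span 298.8883 Myr

Start ages (Ma): Cisuralian 298.9, Guadalupian 273.01, Eocene 56, Oligocene 33.9, Pleistocene 2.58.
Ordered youngest to oldest: Pleistocene, Oligocene, Eocene, Guadalupian, Cisuralian.
Span = 298.9 − 0.0117 = 298.8883 Myr.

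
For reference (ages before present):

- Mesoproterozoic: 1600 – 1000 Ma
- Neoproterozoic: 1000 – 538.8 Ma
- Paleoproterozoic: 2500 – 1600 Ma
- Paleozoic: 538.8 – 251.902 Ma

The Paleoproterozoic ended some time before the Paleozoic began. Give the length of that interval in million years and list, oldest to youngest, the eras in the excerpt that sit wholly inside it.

End of Paleoproterozoic = 1600 Ma; start of Paleozoic = 538.8 Ma.
Gap = 1600 − 538.8 = 1061.2 Myr.
Eras wholly inside 1600–538.8 Ma: Mesoproterozoic (1600–1000), Neoproterozoic (1000–538.8).

1061.2 million years; Mesoproterozoic, Neoproterozoic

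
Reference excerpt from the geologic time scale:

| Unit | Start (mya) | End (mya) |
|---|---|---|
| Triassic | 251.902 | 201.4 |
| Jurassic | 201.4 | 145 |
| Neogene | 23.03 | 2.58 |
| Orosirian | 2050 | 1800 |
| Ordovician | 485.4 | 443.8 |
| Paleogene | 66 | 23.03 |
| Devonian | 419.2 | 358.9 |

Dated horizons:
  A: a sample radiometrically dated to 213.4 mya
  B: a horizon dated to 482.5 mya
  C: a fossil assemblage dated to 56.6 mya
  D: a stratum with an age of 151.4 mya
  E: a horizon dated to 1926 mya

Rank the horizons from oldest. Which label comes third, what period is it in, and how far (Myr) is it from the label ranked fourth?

A, in the Triassic; 62 million years to D

Sorted oldest-first by Ma: E (1926), B (482.5), A (213.4), D (151.4), C (56.6).
The third oldest is A at 213.4 Ma, which lies in 251.902–201.4 Ma: the Triassic.
The fourth oldest is D at 151.4 Ma; separation = |213.4 − 151.4| = 62 Myr.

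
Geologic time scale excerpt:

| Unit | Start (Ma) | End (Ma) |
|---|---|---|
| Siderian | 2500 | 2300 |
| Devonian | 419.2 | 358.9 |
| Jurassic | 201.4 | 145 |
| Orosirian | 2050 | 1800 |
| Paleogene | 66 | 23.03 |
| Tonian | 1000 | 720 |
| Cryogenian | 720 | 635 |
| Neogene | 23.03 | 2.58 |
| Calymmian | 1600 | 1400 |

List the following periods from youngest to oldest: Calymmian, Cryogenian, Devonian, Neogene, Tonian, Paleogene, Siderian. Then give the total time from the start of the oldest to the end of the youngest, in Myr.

Neogene → Paleogene → Devonian → Cryogenian → Tonian → Calymmian → Siderian; total span 2497.42 Myr

Start ages (Ma): Siderian 2500, Calymmian 1600, Tonian 1000, Cryogenian 720, Devonian 419.2, Paleogene 66, Neogene 23.03.
Ordered youngest to oldest: Neogene, Paleogene, Devonian, Cryogenian, Tonian, Calymmian, Siderian.
Span = 2500 − 2.58 = 2497.42 Myr.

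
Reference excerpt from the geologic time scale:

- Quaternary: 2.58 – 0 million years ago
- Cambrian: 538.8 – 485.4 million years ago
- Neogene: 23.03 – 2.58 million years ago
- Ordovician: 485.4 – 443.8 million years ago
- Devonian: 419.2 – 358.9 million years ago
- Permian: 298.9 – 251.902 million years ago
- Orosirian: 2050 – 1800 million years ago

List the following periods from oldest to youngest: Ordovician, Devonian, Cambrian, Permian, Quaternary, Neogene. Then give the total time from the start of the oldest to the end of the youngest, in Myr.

Cambrian → Ordovician → Devonian → Permian → Neogene → Quaternary; total span 538.8 Myr

From the excerpt: Ordovician 485.4–443.8; Devonian 419.2–358.9; Cambrian 538.8–485.4; Permian 298.9–251.902; Quaternary 2.58–0; Neogene 23.03–2.58 (Ma).
Larger Ma is earlier, so the oldest is Cambrian and the youngest is Quaternary; oldest to youngest: Cambrian, Ordovician, Devonian, Permian, Neogene, Quaternary.
Oldest start 538.8 minus youngest end 0 gives 538.8 Myr overall.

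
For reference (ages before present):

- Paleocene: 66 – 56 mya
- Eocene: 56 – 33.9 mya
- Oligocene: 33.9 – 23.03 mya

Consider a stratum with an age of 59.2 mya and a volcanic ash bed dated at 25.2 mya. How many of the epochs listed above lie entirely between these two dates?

59.2 Ma sits inside the Paleocene (66–56) and 25.2 Ma inside the Oligocene (33.9–23.03); neither of those is wholly between the two dates.
The listed epochs lying completely between them are Eocene — 1 in all.

1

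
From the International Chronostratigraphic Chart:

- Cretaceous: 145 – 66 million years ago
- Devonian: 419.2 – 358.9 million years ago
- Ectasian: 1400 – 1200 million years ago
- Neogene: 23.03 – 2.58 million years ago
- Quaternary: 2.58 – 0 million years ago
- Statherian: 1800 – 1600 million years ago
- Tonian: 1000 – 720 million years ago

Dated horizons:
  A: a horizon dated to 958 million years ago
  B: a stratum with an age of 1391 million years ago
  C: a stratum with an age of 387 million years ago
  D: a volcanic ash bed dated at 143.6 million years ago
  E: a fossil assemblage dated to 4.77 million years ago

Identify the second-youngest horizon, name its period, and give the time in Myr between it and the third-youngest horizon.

Sorted youngest-first by Ma: E (4.77), D (143.6), C (387), A (958), B (1391).
The second youngest is D at 143.6 Ma, which lies in 145–66 Ma: the Cretaceous.
The third youngest is C at 387 Ma; separation = |143.6 − 387| = 243.4 Myr.

D, in the Cretaceous; 243.4 million years to C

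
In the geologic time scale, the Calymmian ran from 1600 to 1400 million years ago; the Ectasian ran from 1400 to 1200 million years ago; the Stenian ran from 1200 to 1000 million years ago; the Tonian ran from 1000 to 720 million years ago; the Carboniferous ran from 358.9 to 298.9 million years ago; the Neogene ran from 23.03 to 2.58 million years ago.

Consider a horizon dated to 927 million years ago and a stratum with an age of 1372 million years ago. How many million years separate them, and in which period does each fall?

Elapsed time: 1372 − 927 = 445 Myr.
927 Ma lies within 1000–720 Ma: Tonian.
1372 Ma lies within 1400–1200 Ma: Ectasian.

445 million years apart; the first in the Tonian, the second in the Ectasian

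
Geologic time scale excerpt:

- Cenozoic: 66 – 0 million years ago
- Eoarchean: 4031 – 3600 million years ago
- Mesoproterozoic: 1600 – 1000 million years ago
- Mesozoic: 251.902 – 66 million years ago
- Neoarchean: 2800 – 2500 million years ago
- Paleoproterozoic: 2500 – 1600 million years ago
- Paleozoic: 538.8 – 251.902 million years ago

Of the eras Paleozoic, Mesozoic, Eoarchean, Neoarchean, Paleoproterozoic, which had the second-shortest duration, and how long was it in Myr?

Paleozoic, 286.898 million years

Start − end for each: Paleozoic 538.8 − 251.902 = 286.898; Mesozoic 251.902 − 66 = 185.902; Eoarchean 4031 − 3600 = 431; Neoarchean 2800 − 2500 = 300; Paleoproterozoic 2500 − 1600 = 900.
Ranking these from shortest: Mesozoic < Paleozoic < Neoarchean < Eoarchean < Paleoproterozoic.
Position 2 in that ranking is Paleozoic, which lasted 286.898 Myr.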